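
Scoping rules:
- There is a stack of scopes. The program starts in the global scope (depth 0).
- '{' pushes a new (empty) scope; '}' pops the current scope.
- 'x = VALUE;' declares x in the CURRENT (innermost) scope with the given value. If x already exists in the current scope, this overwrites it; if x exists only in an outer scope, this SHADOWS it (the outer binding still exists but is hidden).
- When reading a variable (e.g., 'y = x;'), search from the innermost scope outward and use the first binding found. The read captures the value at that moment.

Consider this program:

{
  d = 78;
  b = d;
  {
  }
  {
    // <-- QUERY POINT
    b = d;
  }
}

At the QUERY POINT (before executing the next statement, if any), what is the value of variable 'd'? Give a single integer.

Answer: 78

Derivation:
Step 1: enter scope (depth=1)
Step 2: declare d=78 at depth 1
Step 3: declare b=(read d)=78 at depth 1
Step 4: enter scope (depth=2)
Step 5: exit scope (depth=1)
Step 6: enter scope (depth=2)
Visible at query point: b=78 d=78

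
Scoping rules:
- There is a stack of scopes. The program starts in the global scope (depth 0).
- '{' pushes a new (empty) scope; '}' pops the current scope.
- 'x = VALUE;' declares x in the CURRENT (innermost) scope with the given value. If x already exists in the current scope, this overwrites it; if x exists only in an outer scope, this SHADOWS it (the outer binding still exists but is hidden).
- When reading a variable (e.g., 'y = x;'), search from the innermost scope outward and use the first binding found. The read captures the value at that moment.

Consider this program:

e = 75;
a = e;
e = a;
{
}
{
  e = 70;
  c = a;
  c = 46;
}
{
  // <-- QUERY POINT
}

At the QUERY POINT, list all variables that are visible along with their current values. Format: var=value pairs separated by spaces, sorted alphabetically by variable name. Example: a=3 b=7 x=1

Step 1: declare e=75 at depth 0
Step 2: declare a=(read e)=75 at depth 0
Step 3: declare e=(read a)=75 at depth 0
Step 4: enter scope (depth=1)
Step 5: exit scope (depth=0)
Step 6: enter scope (depth=1)
Step 7: declare e=70 at depth 1
Step 8: declare c=(read a)=75 at depth 1
Step 9: declare c=46 at depth 1
Step 10: exit scope (depth=0)
Step 11: enter scope (depth=1)
Visible at query point: a=75 e=75

Answer: a=75 e=75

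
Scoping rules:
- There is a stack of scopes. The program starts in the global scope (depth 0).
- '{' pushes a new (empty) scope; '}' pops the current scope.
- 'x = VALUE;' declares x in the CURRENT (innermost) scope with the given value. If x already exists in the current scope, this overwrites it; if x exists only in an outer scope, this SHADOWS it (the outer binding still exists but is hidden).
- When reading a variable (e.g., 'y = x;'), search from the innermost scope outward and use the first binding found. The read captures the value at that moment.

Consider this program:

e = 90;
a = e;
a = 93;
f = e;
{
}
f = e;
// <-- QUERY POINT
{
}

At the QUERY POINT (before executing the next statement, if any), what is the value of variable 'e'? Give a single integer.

Answer: 90

Derivation:
Step 1: declare e=90 at depth 0
Step 2: declare a=(read e)=90 at depth 0
Step 3: declare a=93 at depth 0
Step 4: declare f=(read e)=90 at depth 0
Step 5: enter scope (depth=1)
Step 6: exit scope (depth=0)
Step 7: declare f=(read e)=90 at depth 0
Visible at query point: a=93 e=90 f=90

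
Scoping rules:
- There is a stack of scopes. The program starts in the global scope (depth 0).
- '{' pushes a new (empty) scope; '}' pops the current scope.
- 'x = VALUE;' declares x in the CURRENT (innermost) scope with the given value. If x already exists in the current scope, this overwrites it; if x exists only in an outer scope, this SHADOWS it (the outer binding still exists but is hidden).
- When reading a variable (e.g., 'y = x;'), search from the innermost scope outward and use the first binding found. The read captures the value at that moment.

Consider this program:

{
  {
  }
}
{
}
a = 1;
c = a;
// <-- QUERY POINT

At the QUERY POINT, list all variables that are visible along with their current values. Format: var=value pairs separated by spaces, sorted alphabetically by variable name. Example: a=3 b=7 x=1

Step 1: enter scope (depth=1)
Step 2: enter scope (depth=2)
Step 3: exit scope (depth=1)
Step 4: exit scope (depth=0)
Step 5: enter scope (depth=1)
Step 6: exit scope (depth=0)
Step 7: declare a=1 at depth 0
Step 8: declare c=(read a)=1 at depth 0
Visible at query point: a=1 c=1

Answer: a=1 c=1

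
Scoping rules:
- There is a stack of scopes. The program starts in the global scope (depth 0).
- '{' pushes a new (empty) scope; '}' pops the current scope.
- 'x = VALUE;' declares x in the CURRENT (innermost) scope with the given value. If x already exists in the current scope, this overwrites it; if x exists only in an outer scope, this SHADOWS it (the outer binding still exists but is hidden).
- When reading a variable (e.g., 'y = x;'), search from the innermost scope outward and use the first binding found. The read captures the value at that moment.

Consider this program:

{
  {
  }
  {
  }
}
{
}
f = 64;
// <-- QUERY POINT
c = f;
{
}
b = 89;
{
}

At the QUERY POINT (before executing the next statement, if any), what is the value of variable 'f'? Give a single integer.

Answer: 64

Derivation:
Step 1: enter scope (depth=1)
Step 2: enter scope (depth=2)
Step 3: exit scope (depth=1)
Step 4: enter scope (depth=2)
Step 5: exit scope (depth=1)
Step 6: exit scope (depth=0)
Step 7: enter scope (depth=1)
Step 8: exit scope (depth=0)
Step 9: declare f=64 at depth 0
Visible at query point: f=64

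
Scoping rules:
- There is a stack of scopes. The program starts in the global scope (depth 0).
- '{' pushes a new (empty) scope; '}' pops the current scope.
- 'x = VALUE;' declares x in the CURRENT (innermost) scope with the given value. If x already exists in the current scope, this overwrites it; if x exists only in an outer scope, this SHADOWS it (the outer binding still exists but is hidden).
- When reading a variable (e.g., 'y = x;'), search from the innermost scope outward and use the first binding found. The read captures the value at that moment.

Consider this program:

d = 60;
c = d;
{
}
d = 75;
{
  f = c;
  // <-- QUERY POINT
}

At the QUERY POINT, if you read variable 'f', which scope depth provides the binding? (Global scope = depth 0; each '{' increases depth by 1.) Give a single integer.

Answer: 1

Derivation:
Step 1: declare d=60 at depth 0
Step 2: declare c=(read d)=60 at depth 0
Step 3: enter scope (depth=1)
Step 4: exit scope (depth=0)
Step 5: declare d=75 at depth 0
Step 6: enter scope (depth=1)
Step 7: declare f=(read c)=60 at depth 1
Visible at query point: c=60 d=75 f=60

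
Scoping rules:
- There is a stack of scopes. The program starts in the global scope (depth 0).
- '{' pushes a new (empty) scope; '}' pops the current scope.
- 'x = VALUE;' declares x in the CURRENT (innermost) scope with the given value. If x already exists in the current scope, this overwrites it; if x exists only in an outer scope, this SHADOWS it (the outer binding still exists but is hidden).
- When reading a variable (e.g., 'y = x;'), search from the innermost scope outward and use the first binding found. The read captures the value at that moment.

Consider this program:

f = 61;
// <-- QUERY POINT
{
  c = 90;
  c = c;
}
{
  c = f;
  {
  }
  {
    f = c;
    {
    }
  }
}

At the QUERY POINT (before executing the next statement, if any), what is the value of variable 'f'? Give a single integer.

Step 1: declare f=61 at depth 0
Visible at query point: f=61

Answer: 61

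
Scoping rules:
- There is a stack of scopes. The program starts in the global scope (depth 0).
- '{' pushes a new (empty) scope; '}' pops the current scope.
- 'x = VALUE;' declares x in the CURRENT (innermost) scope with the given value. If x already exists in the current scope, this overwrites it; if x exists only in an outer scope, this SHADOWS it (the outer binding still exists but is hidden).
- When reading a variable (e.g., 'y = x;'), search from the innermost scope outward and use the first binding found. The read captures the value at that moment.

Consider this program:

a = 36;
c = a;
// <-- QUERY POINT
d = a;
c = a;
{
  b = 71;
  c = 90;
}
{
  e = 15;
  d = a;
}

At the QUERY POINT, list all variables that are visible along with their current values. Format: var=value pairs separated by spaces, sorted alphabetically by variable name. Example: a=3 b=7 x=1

Answer: a=36 c=36

Derivation:
Step 1: declare a=36 at depth 0
Step 2: declare c=(read a)=36 at depth 0
Visible at query point: a=36 c=36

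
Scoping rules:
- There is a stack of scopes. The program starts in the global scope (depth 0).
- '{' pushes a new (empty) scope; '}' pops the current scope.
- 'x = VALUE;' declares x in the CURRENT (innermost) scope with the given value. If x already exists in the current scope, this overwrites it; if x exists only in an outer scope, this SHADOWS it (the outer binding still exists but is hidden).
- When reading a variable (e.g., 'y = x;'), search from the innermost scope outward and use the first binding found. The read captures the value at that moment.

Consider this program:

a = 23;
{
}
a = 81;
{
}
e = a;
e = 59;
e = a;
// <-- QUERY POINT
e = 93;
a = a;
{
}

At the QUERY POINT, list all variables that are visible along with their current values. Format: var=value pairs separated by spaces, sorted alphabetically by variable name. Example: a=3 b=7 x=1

Answer: a=81 e=81

Derivation:
Step 1: declare a=23 at depth 0
Step 2: enter scope (depth=1)
Step 3: exit scope (depth=0)
Step 4: declare a=81 at depth 0
Step 5: enter scope (depth=1)
Step 6: exit scope (depth=0)
Step 7: declare e=(read a)=81 at depth 0
Step 8: declare e=59 at depth 0
Step 9: declare e=(read a)=81 at depth 0
Visible at query point: a=81 e=81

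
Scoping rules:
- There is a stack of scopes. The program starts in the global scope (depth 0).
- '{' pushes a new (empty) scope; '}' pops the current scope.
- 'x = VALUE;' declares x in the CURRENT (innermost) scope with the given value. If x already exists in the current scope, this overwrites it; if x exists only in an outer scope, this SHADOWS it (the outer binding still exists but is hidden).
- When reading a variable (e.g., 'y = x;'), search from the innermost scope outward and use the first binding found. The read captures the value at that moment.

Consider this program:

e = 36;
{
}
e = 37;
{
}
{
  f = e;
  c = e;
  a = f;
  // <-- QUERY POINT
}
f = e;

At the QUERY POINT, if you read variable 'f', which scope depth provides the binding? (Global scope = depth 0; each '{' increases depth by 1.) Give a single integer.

Step 1: declare e=36 at depth 0
Step 2: enter scope (depth=1)
Step 3: exit scope (depth=0)
Step 4: declare e=37 at depth 0
Step 5: enter scope (depth=1)
Step 6: exit scope (depth=0)
Step 7: enter scope (depth=1)
Step 8: declare f=(read e)=37 at depth 1
Step 9: declare c=(read e)=37 at depth 1
Step 10: declare a=(read f)=37 at depth 1
Visible at query point: a=37 c=37 e=37 f=37

Answer: 1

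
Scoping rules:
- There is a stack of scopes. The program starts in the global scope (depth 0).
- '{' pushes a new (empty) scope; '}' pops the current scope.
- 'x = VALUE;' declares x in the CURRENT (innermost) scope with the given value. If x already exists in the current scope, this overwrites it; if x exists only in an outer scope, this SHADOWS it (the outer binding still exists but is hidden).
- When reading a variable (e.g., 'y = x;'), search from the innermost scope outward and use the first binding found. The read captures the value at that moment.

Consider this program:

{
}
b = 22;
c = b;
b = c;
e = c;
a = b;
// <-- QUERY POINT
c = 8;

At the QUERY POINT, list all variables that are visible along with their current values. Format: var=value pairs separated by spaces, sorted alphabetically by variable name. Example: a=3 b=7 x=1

Step 1: enter scope (depth=1)
Step 2: exit scope (depth=0)
Step 3: declare b=22 at depth 0
Step 4: declare c=(read b)=22 at depth 0
Step 5: declare b=(read c)=22 at depth 0
Step 6: declare e=(read c)=22 at depth 0
Step 7: declare a=(read b)=22 at depth 0
Visible at query point: a=22 b=22 c=22 e=22

Answer: a=22 b=22 c=22 e=22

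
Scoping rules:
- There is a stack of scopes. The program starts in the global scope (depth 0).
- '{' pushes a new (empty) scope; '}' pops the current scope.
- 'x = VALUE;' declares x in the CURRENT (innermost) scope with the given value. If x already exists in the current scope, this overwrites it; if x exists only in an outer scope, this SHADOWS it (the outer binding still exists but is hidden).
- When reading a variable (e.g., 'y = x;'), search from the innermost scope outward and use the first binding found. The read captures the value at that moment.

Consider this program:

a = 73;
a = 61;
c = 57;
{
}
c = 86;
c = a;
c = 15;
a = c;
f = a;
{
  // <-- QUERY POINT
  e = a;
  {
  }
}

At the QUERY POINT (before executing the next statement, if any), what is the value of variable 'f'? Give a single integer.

Step 1: declare a=73 at depth 0
Step 2: declare a=61 at depth 0
Step 3: declare c=57 at depth 0
Step 4: enter scope (depth=1)
Step 5: exit scope (depth=0)
Step 6: declare c=86 at depth 0
Step 7: declare c=(read a)=61 at depth 0
Step 8: declare c=15 at depth 0
Step 9: declare a=(read c)=15 at depth 0
Step 10: declare f=(read a)=15 at depth 0
Step 11: enter scope (depth=1)
Visible at query point: a=15 c=15 f=15

Answer: 15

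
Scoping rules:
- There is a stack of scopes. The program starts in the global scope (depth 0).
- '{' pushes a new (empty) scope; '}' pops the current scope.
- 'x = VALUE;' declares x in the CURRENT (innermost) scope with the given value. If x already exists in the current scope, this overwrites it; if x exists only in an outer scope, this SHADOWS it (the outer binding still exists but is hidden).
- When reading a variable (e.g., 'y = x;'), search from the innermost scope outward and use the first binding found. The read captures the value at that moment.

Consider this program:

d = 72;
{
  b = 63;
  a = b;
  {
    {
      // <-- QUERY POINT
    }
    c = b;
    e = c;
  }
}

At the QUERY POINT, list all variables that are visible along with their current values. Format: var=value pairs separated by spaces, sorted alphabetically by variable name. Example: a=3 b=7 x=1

Step 1: declare d=72 at depth 0
Step 2: enter scope (depth=1)
Step 3: declare b=63 at depth 1
Step 4: declare a=(read b)=63 at depth 1
Step 5: enter scope (depth=2)
Step 6: enter scope (depth=3)
Visible at query point: a=63 b=63 d=72

Answer: a=63 b=63 d=72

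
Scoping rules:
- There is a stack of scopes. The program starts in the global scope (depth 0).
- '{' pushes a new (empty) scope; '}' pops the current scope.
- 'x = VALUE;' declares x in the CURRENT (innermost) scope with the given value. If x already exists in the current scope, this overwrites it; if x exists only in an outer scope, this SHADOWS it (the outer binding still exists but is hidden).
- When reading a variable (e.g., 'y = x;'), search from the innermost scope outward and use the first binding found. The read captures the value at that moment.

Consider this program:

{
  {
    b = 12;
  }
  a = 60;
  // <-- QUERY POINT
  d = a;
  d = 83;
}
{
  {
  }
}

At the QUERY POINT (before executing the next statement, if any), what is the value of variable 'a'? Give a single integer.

Answer: 60

Derivation:
Step 1: enter scope (depth=1)
Step 2: enter scope (depth=2)
Step 3: declare b=12 at depth 2
Step 4: exit scope (depth=1)
Step 5: declare a=60 at depth 1
Visible at query point: a=60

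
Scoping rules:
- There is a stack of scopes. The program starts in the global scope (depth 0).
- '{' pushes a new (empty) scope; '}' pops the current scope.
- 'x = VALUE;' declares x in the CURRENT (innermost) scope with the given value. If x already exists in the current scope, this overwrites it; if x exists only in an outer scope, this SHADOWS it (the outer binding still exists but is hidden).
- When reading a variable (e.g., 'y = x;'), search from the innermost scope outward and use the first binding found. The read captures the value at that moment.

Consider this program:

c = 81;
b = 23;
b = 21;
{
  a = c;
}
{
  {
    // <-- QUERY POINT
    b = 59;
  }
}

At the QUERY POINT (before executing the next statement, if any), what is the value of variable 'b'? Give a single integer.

Answer: 21

Derivation:
Step 1: declare c=81 at depth 0
Step 2: declare b=23 at depth 0
Step 3: declare b=21 at depth 0
Step 4: enter scope (depth=1)
Step 5: declare a=(read c)=81 at depth 1
Step 6: exit scope (depth=0)
Step 7: enter scope (depth=1)
Step 8: enter scope (depth=2)
Visible at query point: b=21 c=81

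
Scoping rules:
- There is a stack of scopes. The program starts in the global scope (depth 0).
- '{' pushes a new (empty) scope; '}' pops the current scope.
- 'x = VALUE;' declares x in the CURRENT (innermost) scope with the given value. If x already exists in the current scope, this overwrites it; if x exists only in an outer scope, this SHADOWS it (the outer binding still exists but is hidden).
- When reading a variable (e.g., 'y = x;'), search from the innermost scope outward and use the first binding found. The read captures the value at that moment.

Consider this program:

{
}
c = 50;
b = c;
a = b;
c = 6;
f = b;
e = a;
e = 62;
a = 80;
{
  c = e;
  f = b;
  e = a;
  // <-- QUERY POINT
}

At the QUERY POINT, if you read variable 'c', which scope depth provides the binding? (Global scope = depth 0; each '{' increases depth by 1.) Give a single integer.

Step 1: enter scope (depth=1)
Step 2: exit scope (depth=0)
Step 3: declare c=50 at depth 0
Step 4: declare b=(read c)=50 at depth 0
Step 5: declare a=(read b)=50 at depth 0
Step 6: declare c=6 at depth 0
Step 7: declare f=(read b)=50 at depth 0
Step 8: declare e=(read a)=50 at depth 0
Step 9: declare e=62 at depth 0
Step 10: declare a=80 at depth 0
Step 11: enter scope (depth=1)
Step 12: declare c=(read e)=62 at depth 1
Step 13: declare f=(read b)=50 at depth 1
Step 14: declare e=(read a)=80 at depth 1
Visible at query point: a=80 b=50 c=62 e=80 f=50

Answer: 1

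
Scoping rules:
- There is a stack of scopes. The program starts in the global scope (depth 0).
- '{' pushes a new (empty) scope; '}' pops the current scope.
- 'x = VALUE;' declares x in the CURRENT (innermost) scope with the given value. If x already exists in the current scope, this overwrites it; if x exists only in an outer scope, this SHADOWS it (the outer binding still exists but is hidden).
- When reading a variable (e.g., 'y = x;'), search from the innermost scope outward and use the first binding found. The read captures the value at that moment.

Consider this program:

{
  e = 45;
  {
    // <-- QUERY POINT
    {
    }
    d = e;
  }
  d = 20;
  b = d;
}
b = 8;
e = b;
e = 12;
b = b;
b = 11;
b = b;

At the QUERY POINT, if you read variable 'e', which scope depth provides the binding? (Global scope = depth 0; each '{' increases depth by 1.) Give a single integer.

Step 1: enter scope (depth=1)
Step 2: declare e=45 at depth 1
Step 3: enter scope (depth=2)
Visible at query point: e=45

Answer: 1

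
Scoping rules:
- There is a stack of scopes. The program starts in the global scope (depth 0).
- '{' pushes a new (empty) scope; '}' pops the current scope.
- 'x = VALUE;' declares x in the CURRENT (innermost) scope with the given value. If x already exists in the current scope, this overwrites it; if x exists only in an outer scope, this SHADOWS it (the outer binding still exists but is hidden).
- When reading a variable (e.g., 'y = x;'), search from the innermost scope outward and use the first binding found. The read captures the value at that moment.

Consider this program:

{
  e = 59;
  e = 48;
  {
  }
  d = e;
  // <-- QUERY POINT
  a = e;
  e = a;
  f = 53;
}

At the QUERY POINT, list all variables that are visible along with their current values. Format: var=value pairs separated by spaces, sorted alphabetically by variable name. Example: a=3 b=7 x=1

Answer: d=48 e=48

Derivation:
Step 1: enter scope (depth=1)
Step 2: declare e=59 at depth 1
Step 3: declare e=48 at depth 1
Step 4: enter scope (depth=2)
Step 5: exit scope (depth=1)
Step 6: declare d=(read e)=48 at depth 1
Visible at query point: d=48 e=48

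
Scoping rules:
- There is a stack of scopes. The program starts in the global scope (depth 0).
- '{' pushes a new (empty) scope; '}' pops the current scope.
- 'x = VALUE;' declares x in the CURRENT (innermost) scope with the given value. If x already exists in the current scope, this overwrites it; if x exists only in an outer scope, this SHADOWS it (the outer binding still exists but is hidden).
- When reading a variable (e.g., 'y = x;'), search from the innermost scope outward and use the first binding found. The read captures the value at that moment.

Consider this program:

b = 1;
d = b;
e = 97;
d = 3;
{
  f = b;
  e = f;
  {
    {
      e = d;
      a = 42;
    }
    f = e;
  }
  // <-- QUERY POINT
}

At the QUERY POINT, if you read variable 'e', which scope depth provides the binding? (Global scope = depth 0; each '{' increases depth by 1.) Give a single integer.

Answer: 1

Derivation:
Step 1: declare b=1 at depth 0
Step 2: declare d=(read b)=1 at depth 0
Step 3: declare e=97 at depth 0
Step 4: declare d=3 at depth 0
Step 5: enter scope (depth=1)
Step 6: declare f=(read b)=1 at depth 1
Step 7: declare e=(read f)=1 at depth 1
Step 8: enter scope (depth=2)
Step 9: enter scope (depth=3)
Step 10: declare e=(read d)=3 at depth 3
Step 11: declare a=42 at depth 3
Step 12: exit scope (depth=2)
Step 13: declare f=(read e)=1 at depth 2
Step 14: exit scope (depth=1)
Visible at query point: b=1 d=3 e=1 f=1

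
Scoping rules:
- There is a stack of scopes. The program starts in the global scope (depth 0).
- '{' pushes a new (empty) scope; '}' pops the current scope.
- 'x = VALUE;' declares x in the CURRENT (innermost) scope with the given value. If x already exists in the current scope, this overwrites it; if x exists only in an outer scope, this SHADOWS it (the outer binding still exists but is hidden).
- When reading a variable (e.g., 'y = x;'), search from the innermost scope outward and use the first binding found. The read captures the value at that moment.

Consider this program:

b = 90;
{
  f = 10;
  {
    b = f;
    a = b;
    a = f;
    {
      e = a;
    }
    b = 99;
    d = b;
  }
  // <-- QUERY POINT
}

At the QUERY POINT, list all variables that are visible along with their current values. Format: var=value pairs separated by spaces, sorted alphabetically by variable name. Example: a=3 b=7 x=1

Answer: b=90 f=10

Derivation:
Step 1: declare b=90 at depth 0
Step 2: enter scope (depth=1)
Step 3: declare f=10 at depth 1
Step 4: enter scope (depth=2)
Step 5: declare b=(read f)=10 at depth 2
Step 6: declare a=(read b)=10 at depth 2
Step 7: declare a=(read f)=10 at depth 2
Step 8: enter scope (depth=3)
Step 9: declare e=(read a)=10 at depth 3
Step 10: exit scope (depth=2)
Step 11: declare b=99 at depth 2
Step 12: declare d=(read b)=99 at depth 2
Step 13: exit scope (depth=1)
Visible at query point: b=90 f=10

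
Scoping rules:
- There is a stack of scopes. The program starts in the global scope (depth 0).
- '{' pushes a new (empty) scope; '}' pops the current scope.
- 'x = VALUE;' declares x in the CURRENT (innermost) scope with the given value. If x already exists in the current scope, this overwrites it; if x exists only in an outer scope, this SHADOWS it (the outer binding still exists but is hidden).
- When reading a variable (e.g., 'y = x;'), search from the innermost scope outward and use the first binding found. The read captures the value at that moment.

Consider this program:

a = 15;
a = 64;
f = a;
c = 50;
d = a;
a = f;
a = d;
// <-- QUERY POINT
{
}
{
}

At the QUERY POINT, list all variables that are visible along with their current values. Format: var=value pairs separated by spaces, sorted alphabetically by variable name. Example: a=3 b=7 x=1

Step 1: declare a=15 at depth 0
Step 2: declare a=64 at depth 0
Step 3: declare f=(read a)=64 at depth 0
Step 4: declare c=50 at depth 0
Step 5: declare d=(read a)=64 at depth 0
Step 6: declare a=(read f)=64 at depth 0
Step 7: declare a=(read d)=64 at depth 0
Visible at query point: a=64 c=50 d=64 f=64

Answer: a=64 c=50 d=64 f=64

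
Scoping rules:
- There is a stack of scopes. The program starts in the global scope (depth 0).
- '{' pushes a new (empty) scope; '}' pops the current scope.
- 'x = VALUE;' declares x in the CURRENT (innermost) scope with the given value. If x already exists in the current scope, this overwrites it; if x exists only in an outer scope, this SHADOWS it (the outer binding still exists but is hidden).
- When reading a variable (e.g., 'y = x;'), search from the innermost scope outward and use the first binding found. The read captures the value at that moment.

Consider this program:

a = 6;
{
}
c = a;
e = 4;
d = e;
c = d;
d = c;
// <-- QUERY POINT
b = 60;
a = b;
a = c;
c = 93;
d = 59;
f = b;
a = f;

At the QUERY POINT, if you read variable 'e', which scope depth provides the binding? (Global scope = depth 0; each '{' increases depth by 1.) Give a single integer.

Step 1: declare a=6 at depth 0
Step 2: enter scope (depth=1)
Step 3: exit scope (depth=0)
Step 4: declare c=(read a)=6 at depth 0
Step 5: declare e=4 at depth 0
Step 6: declare d=(read e)=4 at depth 0
Step 7: declare c=(read d)=4 at depth 0
Step 8: declare d=(read c)=4 at depth 0
Visible at query point: a=6 c=4 d=4 e=4

Answer: 0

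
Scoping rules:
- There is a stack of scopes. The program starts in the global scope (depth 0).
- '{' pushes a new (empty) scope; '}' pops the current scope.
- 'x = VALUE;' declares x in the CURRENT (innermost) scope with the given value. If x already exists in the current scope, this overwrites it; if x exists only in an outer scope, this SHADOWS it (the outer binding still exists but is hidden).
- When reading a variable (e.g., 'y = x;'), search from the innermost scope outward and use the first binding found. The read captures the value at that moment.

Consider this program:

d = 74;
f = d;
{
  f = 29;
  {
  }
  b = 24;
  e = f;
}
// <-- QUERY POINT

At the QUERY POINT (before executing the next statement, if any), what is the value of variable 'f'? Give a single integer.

Step 1: declare d=74 at depth 0
Step 2: declare f=(read d)=74 at depth 0
Step 3: enter scope (depth=1)
Step 4: declare f=29 at depth 1
Step 5: enter scope (depth=2)
Step 6: exit scope (depth=1)
Step 7: declare b=24 at depth 1
Step 8: declare e=(read f)=29 at depth 1
Step 9: exit scope (depth=0)
Visible at query point: d=74 f=74

Answer: 74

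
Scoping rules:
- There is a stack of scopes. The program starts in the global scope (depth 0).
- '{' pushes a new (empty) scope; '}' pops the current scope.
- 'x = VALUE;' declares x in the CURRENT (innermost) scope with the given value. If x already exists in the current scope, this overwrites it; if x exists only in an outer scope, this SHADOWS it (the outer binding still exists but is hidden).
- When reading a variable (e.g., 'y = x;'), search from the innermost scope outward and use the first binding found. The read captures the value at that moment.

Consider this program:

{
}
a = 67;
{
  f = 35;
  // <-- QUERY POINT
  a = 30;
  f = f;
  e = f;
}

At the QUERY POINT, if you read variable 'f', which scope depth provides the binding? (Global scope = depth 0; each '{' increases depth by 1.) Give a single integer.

Step 1: enter scope (depth=1)
Step 2: exit scope (depth=0)
Step 3: declare a=67 at depth 0
Step 4: enter scope (depth=1)
Step 5: declare f=35 at depth 1
Visible at query point: a=67 f=35

Answer: 1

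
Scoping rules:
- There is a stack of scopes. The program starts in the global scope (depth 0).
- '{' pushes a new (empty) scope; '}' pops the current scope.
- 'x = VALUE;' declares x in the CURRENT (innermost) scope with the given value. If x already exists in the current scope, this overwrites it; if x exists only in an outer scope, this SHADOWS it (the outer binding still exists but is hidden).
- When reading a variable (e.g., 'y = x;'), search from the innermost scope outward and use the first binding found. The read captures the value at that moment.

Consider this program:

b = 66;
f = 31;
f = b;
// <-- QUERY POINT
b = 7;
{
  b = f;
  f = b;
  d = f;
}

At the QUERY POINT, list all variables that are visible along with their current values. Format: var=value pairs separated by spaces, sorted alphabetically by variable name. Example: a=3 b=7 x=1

Answer: b=66 f=66

Derivation:
Step 1: declare b=66 at depth 0
Step 2: declare f=31 at depth 0
Step 3: declare f=(read b)=66 at depth 0
Visible at query point: b=66 f=66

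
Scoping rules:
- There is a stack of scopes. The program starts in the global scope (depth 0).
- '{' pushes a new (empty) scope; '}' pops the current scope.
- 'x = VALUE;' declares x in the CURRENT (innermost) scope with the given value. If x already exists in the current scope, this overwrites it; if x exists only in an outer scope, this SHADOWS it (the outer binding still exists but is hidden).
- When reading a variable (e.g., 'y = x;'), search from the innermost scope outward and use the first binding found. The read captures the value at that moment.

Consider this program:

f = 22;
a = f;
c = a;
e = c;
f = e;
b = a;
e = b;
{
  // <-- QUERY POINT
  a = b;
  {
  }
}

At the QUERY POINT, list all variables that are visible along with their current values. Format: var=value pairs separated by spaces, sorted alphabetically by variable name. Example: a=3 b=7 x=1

Answer: a=22 b=22 c=22 e=22 f=22

Derivation:
Step 1: declare f=22 at depth 0
Step 2: declare a=(read f)=22 at depth 0
Step 3: declare c=(read a)=22 at depth 0
Step 4: declare e=(read c)=22 at depth 0
Step 5: declare f=(read e)=22 at depth 0
Step 6: declare b=(read a)=22 at depth 0
Step 7: declare e=(read b)=22 at depth 0
Step 8: enter scope (depth=1)
Visible at query point: a=22 b=22 c=22 e=22 f=22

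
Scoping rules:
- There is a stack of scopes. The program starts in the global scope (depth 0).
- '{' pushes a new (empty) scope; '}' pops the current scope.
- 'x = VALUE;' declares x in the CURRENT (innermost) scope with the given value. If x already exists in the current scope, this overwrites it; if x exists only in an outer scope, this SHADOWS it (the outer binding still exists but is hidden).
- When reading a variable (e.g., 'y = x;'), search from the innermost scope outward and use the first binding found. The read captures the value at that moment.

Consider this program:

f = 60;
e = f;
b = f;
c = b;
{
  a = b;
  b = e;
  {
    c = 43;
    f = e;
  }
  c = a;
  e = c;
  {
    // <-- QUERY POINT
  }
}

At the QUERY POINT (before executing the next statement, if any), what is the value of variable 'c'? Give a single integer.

Step 1: declare f=60 at depth 0
Step 2: declare e=(read f)=60 at depth 0
Step 3: declare b=(read f)=60 at depth 0
Step 4: declare c=(read b)=60 at depth 0
Step 5: enter scope (depth=1)
Step 6: declare a=(read b)=60 at depth 1
Step 7: declare b=(read e)=60 at depth 1
Step 8: enter scope (depth=2)
Step 9: declare c=43 at depth 2
Step 10: declare f=(read e)=60 at depth 2
Step 11: exit scope (depth=1)
Step 12: declare c=(read a)=60 at depth 1
Step 13: declare e=(read c)=60 at depth 1
Step 14: enter scope (depth=2)
Visible at query point: a=60 b=60 c=60 e=60 f=60

Answer: 60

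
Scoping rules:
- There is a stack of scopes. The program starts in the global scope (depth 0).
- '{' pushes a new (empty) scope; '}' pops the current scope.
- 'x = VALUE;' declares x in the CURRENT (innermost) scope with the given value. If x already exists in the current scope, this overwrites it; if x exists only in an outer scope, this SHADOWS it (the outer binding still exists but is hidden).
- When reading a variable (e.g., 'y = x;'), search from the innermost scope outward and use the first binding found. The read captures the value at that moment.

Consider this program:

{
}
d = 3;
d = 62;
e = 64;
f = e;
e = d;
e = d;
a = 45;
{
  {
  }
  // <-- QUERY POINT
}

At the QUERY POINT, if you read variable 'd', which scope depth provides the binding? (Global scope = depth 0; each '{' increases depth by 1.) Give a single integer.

Step 1: enter scope (depth=1)
Step 2: exit scope (depth=0)
Step 3: declare d=3 at depth 0
Step 4: declare d=62 at depth 0
Step 5: declare e=64 at depth 0
Step 6: declare f=(read e)=64 at depth 0
Step 7: declare e=(read d)=62 at depth 0
Step 8: declare e=(read d)=62 at depth 0
Step 9: declare a=45 at depth 0
Step 10: enter scope (depth=1)
Step 11: enter scope (depth=2)
Step 12: exit scope (depth=1)
Visible at query point: a=45 d=62 e=62 f=64

Answer: 0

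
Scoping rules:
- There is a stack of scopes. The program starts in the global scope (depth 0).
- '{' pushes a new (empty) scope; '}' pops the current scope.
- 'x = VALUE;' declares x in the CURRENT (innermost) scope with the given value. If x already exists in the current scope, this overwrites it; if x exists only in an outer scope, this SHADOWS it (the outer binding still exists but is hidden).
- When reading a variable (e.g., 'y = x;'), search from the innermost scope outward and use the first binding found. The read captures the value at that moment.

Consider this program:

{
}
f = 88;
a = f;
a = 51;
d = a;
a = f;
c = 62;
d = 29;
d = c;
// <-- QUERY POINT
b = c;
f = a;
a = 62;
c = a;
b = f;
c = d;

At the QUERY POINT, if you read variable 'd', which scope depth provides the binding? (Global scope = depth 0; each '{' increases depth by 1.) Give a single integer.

Answer: 0

Derivation:
Step 1: enter scope (depth=1)
Step 2: exit scope (depth=0)
Step 3: declare f=88 at depth 0
Step 4: declare a=(read f)=88 at depth 0
Step 5: declare a=51 at depth 0
Step 6: declare d=(read a)=51 at depth 0
Step 7: declare a=(read f)=88 at depth 0
Step 8: declare c=62 at depth 0
Step 9: declare d=29 at depth 0
Step 10: declare d=(read c)=62 at depth 0
Visible at query point: a=88 c=62 d=62 f=88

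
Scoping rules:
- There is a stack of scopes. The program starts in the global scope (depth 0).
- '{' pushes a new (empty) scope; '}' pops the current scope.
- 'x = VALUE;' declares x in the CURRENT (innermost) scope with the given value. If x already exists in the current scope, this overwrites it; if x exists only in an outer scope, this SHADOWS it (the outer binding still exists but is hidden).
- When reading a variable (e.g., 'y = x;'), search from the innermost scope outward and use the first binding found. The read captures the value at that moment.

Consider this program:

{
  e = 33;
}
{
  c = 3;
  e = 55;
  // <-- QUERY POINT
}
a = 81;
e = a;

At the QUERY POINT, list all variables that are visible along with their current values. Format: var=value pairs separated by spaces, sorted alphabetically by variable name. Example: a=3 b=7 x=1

Answer: c=3 e=55

Derivation:
Step 1: enter scope (depth=1)
Step 2: declare e=33 at depth 1
Step 3: exit scope (depth=0)
Step 4: enter scope (depth=1)
Step 5: declare c=3 at depth 1
Step 6: declare e=55 at depth 1
Visible at query point: c=3 e=55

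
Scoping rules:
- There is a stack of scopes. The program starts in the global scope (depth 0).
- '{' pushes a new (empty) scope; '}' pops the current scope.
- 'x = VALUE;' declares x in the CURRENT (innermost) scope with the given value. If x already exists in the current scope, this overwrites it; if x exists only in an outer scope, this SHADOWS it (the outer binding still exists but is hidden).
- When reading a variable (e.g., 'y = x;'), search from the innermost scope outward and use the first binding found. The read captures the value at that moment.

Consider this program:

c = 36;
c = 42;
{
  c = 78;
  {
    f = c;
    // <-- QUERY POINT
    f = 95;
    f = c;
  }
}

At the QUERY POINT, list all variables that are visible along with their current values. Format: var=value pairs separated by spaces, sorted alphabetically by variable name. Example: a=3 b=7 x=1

Answer: c=78 f=78

Derivation:
Step 1: declare c=36 at depth 0
Step 2: declare c=42 at depth 0
Step 3: enter scope (depth=1)
Step 4: declare c=78 at depth 1
Step 5: enter scope (depth=2)
Step 6: declare f=(read c)=78 at depth 2
Visible at query point: c=78 f=78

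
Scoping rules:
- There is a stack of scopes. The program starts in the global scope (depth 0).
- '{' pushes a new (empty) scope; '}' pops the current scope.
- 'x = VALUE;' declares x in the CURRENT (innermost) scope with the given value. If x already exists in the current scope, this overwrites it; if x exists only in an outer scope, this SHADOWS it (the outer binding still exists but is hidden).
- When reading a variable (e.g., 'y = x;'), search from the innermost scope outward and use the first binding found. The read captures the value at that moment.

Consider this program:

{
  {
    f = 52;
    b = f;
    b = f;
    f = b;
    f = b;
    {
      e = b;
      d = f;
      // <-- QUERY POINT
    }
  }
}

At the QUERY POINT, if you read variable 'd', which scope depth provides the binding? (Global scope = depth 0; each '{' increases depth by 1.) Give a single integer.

Answer: 3

Derivation:
Step 1: enter scope (depth=1)
Step 2: enter scope (depth=2)
Step 3: declare f=52 at depth 2
Step 4: declare b=(read f)=52 at depth 2
Step 5: declare b=(read f)=52 at depth 2
Step 6: declare f=(read b)=52 at depth 2
Step 7: declare f=(read b)=52 at depth 2
Step 8: enter scope (depth=3)
Step 9: declare e=(read b)=52 at depth 3
Step 10: declare d=(read f)=52 at depth 3
Visible at query point: b=52 d=52 e=52 f=52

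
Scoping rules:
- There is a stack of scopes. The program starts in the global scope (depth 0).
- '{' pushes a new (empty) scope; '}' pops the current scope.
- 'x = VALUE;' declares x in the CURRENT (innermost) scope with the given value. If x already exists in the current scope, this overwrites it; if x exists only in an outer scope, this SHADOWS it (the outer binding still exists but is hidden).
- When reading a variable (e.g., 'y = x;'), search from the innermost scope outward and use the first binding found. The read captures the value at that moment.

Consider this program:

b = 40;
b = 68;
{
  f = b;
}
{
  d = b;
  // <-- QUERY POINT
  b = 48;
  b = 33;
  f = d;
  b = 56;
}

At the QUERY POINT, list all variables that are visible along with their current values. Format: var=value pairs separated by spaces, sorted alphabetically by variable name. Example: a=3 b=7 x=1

Answer: b=68 d=68

Derivation:
Step 1: declare b=40 at depth 0
Step 2: declare b=68 at depth 0
Step 3: enter scope (depth=1)
Step 4: declare f=(read b)=68 at depth 1
Step 5: exit scope (depth=0)
Step 6: enter scope (depth=1)
Step 7: declare d=(read b)=68 at depth 1
Visible at query point: b=68 d=68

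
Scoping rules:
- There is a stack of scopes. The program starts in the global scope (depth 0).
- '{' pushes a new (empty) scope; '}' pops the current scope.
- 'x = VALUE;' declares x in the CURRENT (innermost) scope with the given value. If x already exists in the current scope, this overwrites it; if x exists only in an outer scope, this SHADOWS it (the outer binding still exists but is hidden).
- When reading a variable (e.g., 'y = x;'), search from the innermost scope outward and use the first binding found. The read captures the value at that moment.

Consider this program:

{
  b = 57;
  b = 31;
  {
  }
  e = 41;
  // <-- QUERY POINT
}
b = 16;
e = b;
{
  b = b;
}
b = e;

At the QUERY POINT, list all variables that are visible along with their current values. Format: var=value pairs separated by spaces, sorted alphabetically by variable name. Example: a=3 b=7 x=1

Answer: b=31 e=41

Derivation:
Step 1: enter scope (depth=1)
Step 2: declare b=57 at depth 1
Step 3: declare b=31 at depth 1
Step 4: enter scope (depth=2)
Step 5: exit scope (depth=1)
Step 6: declare e=41 at depth 1
Visible at query point: b=31 e=41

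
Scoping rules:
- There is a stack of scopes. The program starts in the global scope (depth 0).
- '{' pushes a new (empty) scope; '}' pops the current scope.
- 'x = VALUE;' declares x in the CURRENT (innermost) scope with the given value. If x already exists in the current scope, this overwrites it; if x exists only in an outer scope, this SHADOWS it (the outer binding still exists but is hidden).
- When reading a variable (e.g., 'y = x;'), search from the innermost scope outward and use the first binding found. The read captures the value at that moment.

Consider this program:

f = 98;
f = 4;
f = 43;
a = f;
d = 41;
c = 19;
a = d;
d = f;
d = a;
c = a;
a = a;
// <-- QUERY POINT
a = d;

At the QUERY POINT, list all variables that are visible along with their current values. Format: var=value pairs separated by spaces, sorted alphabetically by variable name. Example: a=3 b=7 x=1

Answer: a=41 c=41 d=41 f=43

Derivation:
Step 1: declare f=98 at depth 0
Step 2: declare f=4 at depth 0
Step 3: declare f=43 at depth 0
Step 4: declare a=(read f)=43 at depth 0
Step 5: declare d=41 at depth 0
Step 6: declare c=19 at depth 0
Step 7: declare a=(read d)=41 at depth 0
Step 8: declare d=(read f)=43 at depth 0
Step 9: declare d=(read a)=41 at depth 0
Step 10: declare c=(read a)=41 at depth 0
Step 11: declare a=(read a)=41 at depth 0
Visible at query point: a=41 c=41 d=41 f=43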